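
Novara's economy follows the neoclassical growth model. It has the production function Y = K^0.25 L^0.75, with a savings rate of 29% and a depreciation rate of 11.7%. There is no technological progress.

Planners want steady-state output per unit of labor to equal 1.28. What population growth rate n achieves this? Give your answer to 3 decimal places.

n ≈ 0.021

At the steady state, Δk = 0, so s·k^α = (n + δ)·k.
Since y* = [s/(n + δ)]^(α/(1−α)), we have s/(n + δ) = (y*)^((1−α)/α) = 1.28^3 = 2.0972.
Therefore n + δ = s / 2.0972 = 0.29 / 2.0972 = 0.1383, so n = 0.1383 − 0.117 = 0.0213.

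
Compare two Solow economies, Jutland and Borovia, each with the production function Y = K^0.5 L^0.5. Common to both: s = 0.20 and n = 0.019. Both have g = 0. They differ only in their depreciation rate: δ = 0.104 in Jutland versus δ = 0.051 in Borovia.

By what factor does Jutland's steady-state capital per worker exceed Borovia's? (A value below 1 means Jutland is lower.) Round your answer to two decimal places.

Steady-state k* = [s/(n + δ)]^(1/(1−α)), so the ratio is [ (s_J/(n + δ)_J) / (s_B/(n + δ)_B) ]^2.
s_J/(n + δ)_J = 0.20/0.123 = 1.6260; s_B/(n + δ)_B = 0.20/0.070 = 2.8571.
Ratio = (1.6260/2.8571)^2 = 0.5691^2 ≈ 0.3239

k*_J / k*_B ≈ 0.32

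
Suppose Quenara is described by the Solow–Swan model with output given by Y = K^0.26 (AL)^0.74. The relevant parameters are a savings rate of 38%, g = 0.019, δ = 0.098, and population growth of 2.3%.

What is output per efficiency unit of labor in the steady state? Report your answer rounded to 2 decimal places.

At the steady state, Δk = 0, so s·k^α = (n + g + δ)·k.
Dividing both sides by k: k^(1−α) = s / (n + g + δ).
k^0.74 = 0.38 / (0.023 + 0.019 + 0.098) = 0.38 / 0.140 = 2.7143
k* = 2.7143^(1/0.74) ≈ 3.8550
y* = (k*)^α = 3.8550^0.26 ≈ 1.4203

y* ≈ 1.42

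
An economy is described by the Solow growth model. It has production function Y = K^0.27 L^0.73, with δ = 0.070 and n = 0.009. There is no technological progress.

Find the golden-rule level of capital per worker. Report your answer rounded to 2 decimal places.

The golden rule sets f'(k) = n + δ, i.e. α·k^(α−1) = n + δ.
So k^(1−α) = α / (n + δ) = 0.27 / 0.079 = 3.4177.
k_gold = 3.4177^(1/0.73) ≈ 5.3845

k_gold ≈ 5.38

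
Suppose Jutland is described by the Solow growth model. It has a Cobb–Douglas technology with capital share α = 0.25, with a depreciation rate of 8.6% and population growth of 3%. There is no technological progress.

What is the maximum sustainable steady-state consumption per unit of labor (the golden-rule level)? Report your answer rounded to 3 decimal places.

At the golden rule, f'(k) = n + δ, so α·k^(α−1) = n + δ and k_gold = (α/(n + δ))^(1/(1−α)).
k_gold = (0.25/0.116)^(1/0.75) = 2.1552^1.3333 ≈ 2.7838
c_gold = f(k_gold) − (n + δ)·k_gold = 1.2917 − 0.116×2.7838 ≈ 0.9688

c_gold ≈ 0.969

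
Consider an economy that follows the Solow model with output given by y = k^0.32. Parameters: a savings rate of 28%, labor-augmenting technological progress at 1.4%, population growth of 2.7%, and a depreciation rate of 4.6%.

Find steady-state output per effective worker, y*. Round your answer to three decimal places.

Steady state requires s·f(k) = (n + g + δ)·k, i.e. s·k^α = (n + g + δ)·k.
Rearranging, k^(1−α) = s / (n + g + δ).
k^0.68 = 0.28 / (0.027 + 0.014 + 0.046) = 0.28 / 0.087 = 3.2184
k* = 3.2184^(1/0.68) ≈ 5.5787
y* = (k*)^α = 5.5787^0.32 ≈ 1.7334

y* = 1.733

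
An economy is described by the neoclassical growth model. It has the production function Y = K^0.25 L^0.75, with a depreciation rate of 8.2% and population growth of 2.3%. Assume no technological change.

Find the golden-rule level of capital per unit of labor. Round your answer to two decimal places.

The golden rule sets f'(k) = n + δ, i.e. α·k^(α−1) = n + δ.
So k^(1−α) = α / (n + δ) = 0.25 / 0.105 = 2.3810.
k_gold = 2.3810^(1/0.75) ≈ 3.1794

k_gold ≈ 3.18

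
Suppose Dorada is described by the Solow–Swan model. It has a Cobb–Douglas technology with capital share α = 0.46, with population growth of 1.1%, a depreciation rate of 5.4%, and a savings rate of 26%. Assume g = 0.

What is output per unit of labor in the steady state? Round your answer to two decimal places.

y* ≈ 3.26

At the steady state, Δk = 0, so s·k^α = (n + δ)·k.
Dividing both sides by k: k^(1−α) = s / (n + δ).
k^0.54 = 0.26 / (0.011 + 0.054) = 0.26 / 0.065 = 4.0000
k* = 4.0000^(1/0.54) ≈ 13.0294
y* = (k*)^α = 13.0294^0.46 ≈ 3.2574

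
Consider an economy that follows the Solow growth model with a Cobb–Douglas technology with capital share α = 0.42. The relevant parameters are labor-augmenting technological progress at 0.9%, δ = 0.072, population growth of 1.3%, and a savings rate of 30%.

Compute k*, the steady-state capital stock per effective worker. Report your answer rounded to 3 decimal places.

k* = 7.395

Steady state requires s·f(k) = (n + g + δ)·k, i.e. s·k^α = (n + g + δ)·k.
Rearranging, k^(1−α) = s / (n + g + δ).
k^0.58 = 0.30 / (0.013 + 0.009 + 0.072) = 0.30 / 0.094 = 3.1915
k* = 3.1915^(1/0.58) ≈ 7.3953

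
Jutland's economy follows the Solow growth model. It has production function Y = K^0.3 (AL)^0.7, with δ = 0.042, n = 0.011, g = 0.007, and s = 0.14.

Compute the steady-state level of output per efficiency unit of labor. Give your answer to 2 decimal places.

y* = 1.44

Steady state requires s·f(k) = (n + g + δ)·k, i.e. s·k^α = (n + g + δ)·k.
Rearranging, k^(1−α) = s / (n + g + δ).
k^0.7 = 0.14 / (0.011 + 0.007 + 0.042) = 0.14 / 0.060 = 2.3333
k* = 2.3333^(1/0.7) ≈ 3.3548
y* = (k*)^α = 3.3548^0.3 ≈ 1.4378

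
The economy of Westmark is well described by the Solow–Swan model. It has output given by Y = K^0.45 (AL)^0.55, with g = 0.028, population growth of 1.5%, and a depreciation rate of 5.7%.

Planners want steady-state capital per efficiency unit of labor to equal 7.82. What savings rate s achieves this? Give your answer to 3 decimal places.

Steady state requires s·f(k) = (n + g + δ)·k, i.e. s·k^α = (n + g + δ)·k.
So s / (n + g + δ) = (k*)^(1−α) = 7.82^0.55 = 3.0993.
Therefore s = 3.0993 × (n + g + δ) = 3.0993 × 0.100 = 0.3099.

s ≈ 0.310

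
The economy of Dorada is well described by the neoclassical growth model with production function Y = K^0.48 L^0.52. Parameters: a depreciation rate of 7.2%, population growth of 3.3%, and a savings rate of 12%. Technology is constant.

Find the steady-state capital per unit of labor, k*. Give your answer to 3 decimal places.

Steady state requires s·f(k) = (n + δ)·k, i.e. s·k^α = (n + δ)·k.
Dividing both sides by k: k^(1−α) = s / (n + δ).
k^0.52 = 0.12 / (0.033 + 0.072) = 0.12 / 0.105 = 1.1429
k* = 1.1429^(1/0.52) ≈ 1.2929

k* = 1.293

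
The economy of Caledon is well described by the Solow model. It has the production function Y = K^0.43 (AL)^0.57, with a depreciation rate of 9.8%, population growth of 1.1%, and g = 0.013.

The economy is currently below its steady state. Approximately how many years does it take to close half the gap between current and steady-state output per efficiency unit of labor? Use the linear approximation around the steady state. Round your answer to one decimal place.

about 10.0 years

Near the steady state the convergence rate is λ = (1 − α)(n + g + δ).
λ = (1 − 0.43) × 0.122 = 0.57 × 0.122 = 0.06954
Half-life = ln 2 / λ = 0.6931 / 0.06954 ≈ 9.97 years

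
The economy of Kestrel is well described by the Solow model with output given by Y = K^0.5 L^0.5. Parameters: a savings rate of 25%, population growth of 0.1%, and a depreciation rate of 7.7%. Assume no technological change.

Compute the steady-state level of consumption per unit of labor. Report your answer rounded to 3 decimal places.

At the steady state, Δk = 0, so s·k^α = (n + δ)·k.
Dividing both sides by k: k^(1−α) = s / (n + δ).
k^0.5 = 0.25 / (0.001 + 0.077) = 0.25 / 0.078 = 3.2051
k* = 3.2051^(1/0.5) ≈ 10.2727
y* = (k*)^α = 10.2727^0.5 ≈ 3.2051
c* = (1 − s)·y* = (1 − 0.25) × 3.2051 ≈ 2.4038

c* ≈ 2.404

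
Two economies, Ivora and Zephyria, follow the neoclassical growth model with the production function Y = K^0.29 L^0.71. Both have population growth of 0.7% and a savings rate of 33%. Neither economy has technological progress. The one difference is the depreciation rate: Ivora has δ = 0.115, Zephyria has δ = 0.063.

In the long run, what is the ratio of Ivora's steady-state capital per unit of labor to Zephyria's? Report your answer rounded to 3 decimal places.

Steady-state k* = [s/(n + δ)]^(1/(1−α)), so the ratio is [ (s_I/(n + δ)_I) / (s_Z/(n + δ)_Z) ]^1.4085.
s_I/(n + δ)_I = 0.33/0.122 = 2.7049; s_Z/(n + δ)_Z = 0.33/0.070 = 4.7143.
Ratio = (2.7049/4.7143)^1.4085 = 0.5738^1.4085 ≈ 0.4573

ratio ≈ 0.457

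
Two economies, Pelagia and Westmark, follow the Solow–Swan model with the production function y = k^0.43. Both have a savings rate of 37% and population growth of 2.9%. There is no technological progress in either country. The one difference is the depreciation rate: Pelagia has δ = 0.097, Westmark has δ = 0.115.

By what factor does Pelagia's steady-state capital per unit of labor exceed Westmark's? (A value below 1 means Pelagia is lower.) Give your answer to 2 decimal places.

Steady-state k* = [s/(n + δ)]^(1/(1−α)), so the ratio is [ (s_P/(n + δ)_P) / (s_W/(n + δ)_W) ]^1.7544.
s_P/(n + δ)_P = 0.37/0.126 = 2.9365; s_W/(n + δ)_W = 0.37/0.144 = 2.5694.
Ratio = (2.9365/2.5694)^1.7544 = 1.1429^1.7544 ≈ 1.2641

ratio ≈ 1.26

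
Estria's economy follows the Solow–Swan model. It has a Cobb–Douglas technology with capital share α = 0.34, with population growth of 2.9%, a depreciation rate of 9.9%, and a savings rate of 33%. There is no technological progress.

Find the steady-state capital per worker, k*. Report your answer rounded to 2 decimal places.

In steady state, investment equals break-even investment: s·k^α = (n + δ)·k.
Rearranging, k^(1−α) = s / (n + δ).
k^0.66 = 0.33 / (0.029 + 0.099) = 0.33 / 0.128 = 2.5781
k* = 2.5781^(1/0.66) ≈ 4.1993

k* ≈ 4.20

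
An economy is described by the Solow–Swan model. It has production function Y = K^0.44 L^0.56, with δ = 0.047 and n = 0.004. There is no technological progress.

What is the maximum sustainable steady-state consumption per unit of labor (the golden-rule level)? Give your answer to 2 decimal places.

At the golden rule, f'(k) = n + δ, so α·k^(α−1) = n + δ and k_gold = (α/(n + δ))^(1/(1−α)).
k_gold = (0.44/0.051)^(1/0.56) = 8.6275^1.7857 ≈ 46.9040
c_gold = f(k_gold) − (n + δ)·k_gold = 5.4367 − 0.051×46.9040 ≈ 3.0446

c_gold ≈ 3.04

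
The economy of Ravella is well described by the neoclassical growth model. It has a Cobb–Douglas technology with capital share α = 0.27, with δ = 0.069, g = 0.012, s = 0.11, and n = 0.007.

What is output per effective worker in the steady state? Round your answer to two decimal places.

In steady state, investment equals break-even investment: s·k^α = (n + g + δ)·k.
Rearranging, k^(1−α) = s / (n + g + δ).
k^0.73 = 0.11 / (0.007 + 0.012 + 0.069) = 0.11 / 0.088 = 1.2500
k* = 1.2500^(1/0.73) ≈ 1.3575
y* = (k*)^α = 1.3575^0.27 ≈ 1.0860

y* ≈ 1.09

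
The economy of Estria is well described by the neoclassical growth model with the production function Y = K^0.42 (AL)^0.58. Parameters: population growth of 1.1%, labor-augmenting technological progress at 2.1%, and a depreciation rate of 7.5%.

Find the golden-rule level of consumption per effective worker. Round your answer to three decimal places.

c_gold ≈ 1.561

At the golden rule, f'(k) = n + g + δ, so α·k^(α−1) = n + g + δ and k_gold = (α/(n + g + δ))^(1/(1−α)).
k_gold = (0.42/0.107)^(1/0.58) = 3.9252^1.7241 ≈ 10.5652
c_gold = f(k_gold) − (n + g + δ)·k_gold = 2.6917 − 0.107×10.5652 ≈ 1.5612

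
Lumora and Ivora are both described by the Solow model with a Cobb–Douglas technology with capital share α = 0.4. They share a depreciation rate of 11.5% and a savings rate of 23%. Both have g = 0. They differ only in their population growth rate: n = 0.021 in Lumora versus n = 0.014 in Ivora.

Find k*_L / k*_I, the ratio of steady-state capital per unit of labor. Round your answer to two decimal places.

Steady-state k* = [s/(n + δ)]^(1/(1−α)), so the ratio is [ (s_L/(n + δ)_L) / (s_I/(n + δ)_I) ]^1.6667.
s_L/(n + δ)_L = 0.23/0.136 = 1.6912; s_I/(n + δ)_I = 0.23/0.129 = 1.7829.
Ratio = (1.6912/1.7829)^1.6667 = 0.9486^1.6667 ≈ 0.9158

k*_L / k*_I ≈ 0.92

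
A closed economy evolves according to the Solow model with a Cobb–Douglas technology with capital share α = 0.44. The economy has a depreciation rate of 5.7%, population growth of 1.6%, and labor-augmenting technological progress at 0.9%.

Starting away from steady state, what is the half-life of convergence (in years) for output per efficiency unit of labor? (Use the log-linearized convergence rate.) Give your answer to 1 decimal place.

t_½ ≈ 15.1 years

Near the steady state the convergence rate is λ = (1 − α)(n + g + δ).
λ = (1 − 0.44) × 0.082 = 0.56 × 0.082 = 0.04592
Half-life = ln 2 / λ = 0.6931 / 0.04592 ≈ 15.09 years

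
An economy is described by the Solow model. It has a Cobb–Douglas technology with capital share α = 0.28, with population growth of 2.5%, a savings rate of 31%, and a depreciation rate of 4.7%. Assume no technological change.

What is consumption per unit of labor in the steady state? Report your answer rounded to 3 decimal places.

In steady state, investment equals break-even investment: s·k^α = (n + δ)·k.
Dividing both sides by k: k^(1−α) = s / (n + δ).
k^0.72 = 0.31 / (0.025 + 0.047) = 0.31 / 0.072 = 4.3056
k* = 4.3056^(1/0.72) ≈ 7.5963
y* = (k*)^α = 7.5963^0.28 ≈ 1.7643
c* = (1 − s)·y* = (1 − 0.31) × 1.7643 ≈ 1.2174

c* = 1.217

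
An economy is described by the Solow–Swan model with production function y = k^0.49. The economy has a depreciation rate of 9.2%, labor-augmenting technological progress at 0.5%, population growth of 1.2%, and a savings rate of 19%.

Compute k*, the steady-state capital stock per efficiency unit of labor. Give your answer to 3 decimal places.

k* ≈ 2.973

In steady state, investment equals break-even investment: s·k^α = (n + g + δ)·k.
Rearranging, k^(1−α) = s / (n + g + δ).
k^0.51 = 0.19 / (0.012 + 0.005 + 0.092) = 0.19 / 0.109 = 1.7431
k* = 1.7431^(1/0.51) ≈ 2.9729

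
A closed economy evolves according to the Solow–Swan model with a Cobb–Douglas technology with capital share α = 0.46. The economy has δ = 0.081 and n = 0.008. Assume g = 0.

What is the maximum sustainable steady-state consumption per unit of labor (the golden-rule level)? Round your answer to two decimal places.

c_gold ≈ 2.19

At the golden rule, f'(k) = n + δ, so α·k^(α−1) = n + δ and k_gold = (α/(n + δ))^(1/(1−α)).
k_gold = (0.46/0.089)^(1/0.54) = 5.1685^1.8519 ≈ 20.9450
c_gold = f(k_gold) − (n + δ)·k_gold = 4.0523 − 0.089×20.9450 ≈ 2.1882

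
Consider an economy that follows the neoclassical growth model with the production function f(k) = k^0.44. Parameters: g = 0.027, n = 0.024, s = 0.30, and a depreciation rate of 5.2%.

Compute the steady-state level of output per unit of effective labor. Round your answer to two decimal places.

y* = 2.32

Steady state requires s·f(k) = (n + g + δ)·k, i.e. s·k^α = (n + g + δ)·k.
Rearranging, k^(1−α) = s / (n + g + δ).
k^0.56 = 0.30 / (0.024 + 0.027 + 0.052) = 0.30 / 0.103 = 2.9126
k* = 2.9126^(1/0.56) ≈ 6.7464
y* = (k*)^α = 6.7464^0.44 ≈ 2.3163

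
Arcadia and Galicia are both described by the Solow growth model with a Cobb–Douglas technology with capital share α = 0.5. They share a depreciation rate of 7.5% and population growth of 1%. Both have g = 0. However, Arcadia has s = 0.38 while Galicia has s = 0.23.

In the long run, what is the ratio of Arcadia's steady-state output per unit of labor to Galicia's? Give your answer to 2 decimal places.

Steady-state y* = [s/(n + δ)]^(α/(1−α)), so the ratio is [ (s_A/(n + δ)_A) / (s_G/(n + δ)_G) ]^1.
s_A/(n + δ)_A = 0.38/0.085 = 4.4706; s_G/(n + δ)_G = 0.23/0.085 = 2.7059.
Ratio = (4.4706/2.7059)^1 = 1.6522^1 ≈ 1.6522

ratio ≈ 1.65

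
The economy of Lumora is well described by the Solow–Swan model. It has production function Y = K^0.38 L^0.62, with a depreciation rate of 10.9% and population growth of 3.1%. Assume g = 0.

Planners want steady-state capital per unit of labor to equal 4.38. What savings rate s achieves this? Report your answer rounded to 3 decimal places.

Steady state requires s·f(k) = (n + δ)·k, i.e. s·k^α = (n + δ)·k.
So s / (n + δ) = (k*)^(1−α) = 4.38^0.62 = 2.4987.
Therefore s = 2.4987 × (n + δ) = 2.4987 × 0.140 = 0.3498.

s ≈ 0.350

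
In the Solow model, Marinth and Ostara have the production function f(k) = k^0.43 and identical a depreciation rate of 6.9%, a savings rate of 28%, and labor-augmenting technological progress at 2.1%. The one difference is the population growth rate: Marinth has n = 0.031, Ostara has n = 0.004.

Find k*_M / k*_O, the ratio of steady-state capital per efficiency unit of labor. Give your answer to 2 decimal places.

ratio ≈ 0.64

Steady-state k* = [s/(n + g + δ)]^(1/(1−α)), so the ratio is [ (s_M/(n + g + δ)_M) / (s_O/(n + g + δ)_O) ]^1.7544.
s_M/(n + g + δ)_M = 0.28/0.121 = 2.3140; s_O/(n + g + δ)_O = 0.28/0.094 = 2.9787.
Ratio = (2.3140/2.9787)^1.7544 = 0.7768^1.7544 ≈ 0.6420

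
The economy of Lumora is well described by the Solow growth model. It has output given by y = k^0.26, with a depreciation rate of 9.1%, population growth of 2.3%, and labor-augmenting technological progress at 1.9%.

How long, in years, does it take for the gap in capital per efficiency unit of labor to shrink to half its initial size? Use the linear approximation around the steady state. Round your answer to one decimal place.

Near the steady state the convergence rate is λ = (1 − α)(n + g + δ).
λ = (1 − 0.26) × 0.133 = 0.74 × 0.133 = 0.09842
Half-life = ln 2 / λ = 0.6931 / 0.09842 ≈ 7.04 years

about 7.0 years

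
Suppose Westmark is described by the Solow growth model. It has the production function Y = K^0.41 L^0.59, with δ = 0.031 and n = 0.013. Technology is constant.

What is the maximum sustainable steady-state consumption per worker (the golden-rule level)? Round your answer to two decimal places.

At the golden rule, f'(k) = n + δ, so α·k^(α−1) = n + δ and k_gold = (α/(n + δ))^(1/(1−α)).
k_gold = (0.41/0.044)^(1/0.59) = 9.3182^1.6949 ≈ 43.9462
c_gold = f(k_gold) − (n + δ)·k_gold = 4.7163 − 0.044×43.9462 ≈ 2.7827

c_gold ≈ 2.78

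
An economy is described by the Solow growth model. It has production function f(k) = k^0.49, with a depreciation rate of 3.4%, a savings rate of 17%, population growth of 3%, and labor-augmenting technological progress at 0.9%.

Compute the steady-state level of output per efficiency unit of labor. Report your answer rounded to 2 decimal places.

Steady state requires s·f(k) = (n + g + δ)·k, i.e. s·k^α = (n + g + δ)·k.
Rearranging, k^(1−α) = s / (n + g + δ).
k^0.51 = 0.17 / (0.030 + 0.009 + 0.034) = 0.17 / 0.073 = 2.3288
k* = 2.3288^(1/0.51) ≈ 5.2465
y* = (k*)^α = 5.2465^0.49 ≈ 2.2529

y* = 2.25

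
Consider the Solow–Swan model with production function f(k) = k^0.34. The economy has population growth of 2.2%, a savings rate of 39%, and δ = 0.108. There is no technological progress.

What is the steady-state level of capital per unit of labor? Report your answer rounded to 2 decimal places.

k* ≈ 5.28

At the steady state, Δk = 0, so s·k^α = (n + δ)·k.
Dividing both sides by k: k^(1−α) = s / (n + δ).
k^0.66 = 0.39 / (0.022 + 0.108) = 0.39 / 0.130 = 3.0000
k* = 3.0000^(1/0.66) ≈ 5.2834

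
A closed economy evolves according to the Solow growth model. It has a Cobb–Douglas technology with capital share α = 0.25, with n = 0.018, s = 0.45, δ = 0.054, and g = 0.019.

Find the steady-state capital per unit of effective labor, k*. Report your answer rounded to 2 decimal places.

Steady state requires s·f(k) = (n + g + δ)·k, i.e. s·k^α = (n + g + δ)·k.
Rearranging, k^(1−α) = s / (n + g + δ).
k^0.75 = 0.45 / (0.018 + 0.019 + 0.054) = 0.45 / 0.091 = 4.9451
k* = 4.9451^(1/0.75) ≈ 8.4249

k* ≈ 8.42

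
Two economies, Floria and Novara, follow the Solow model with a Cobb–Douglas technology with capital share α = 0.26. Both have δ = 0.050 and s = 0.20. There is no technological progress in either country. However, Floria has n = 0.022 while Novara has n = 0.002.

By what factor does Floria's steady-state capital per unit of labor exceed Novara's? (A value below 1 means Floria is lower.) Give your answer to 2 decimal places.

k*_F / k*_N ≈ 0.64

Steady-state k* = [s/(n + δ)]^(1/(1−α)), so the ratio is [ (s_F/(n + δ)_F) / (s_N/(n + δ)_N) ]^1.3514.
s_F/(n + δ)_F = 0.20/0.072 = 2.7778; s_N/(n + δ)_N = 0.20/0.052 = 3.8462.
Ratio = (2.7778/3.8462)^1.3514 = 0.7222^1.3514 ≈ 0.6442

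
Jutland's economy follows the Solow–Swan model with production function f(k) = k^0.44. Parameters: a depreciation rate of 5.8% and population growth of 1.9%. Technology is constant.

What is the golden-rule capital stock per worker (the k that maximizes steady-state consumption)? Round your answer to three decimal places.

The golden rule sets f'(k) = n + δ, i.e. α·k^(α−1) = n + δ.
So k^(1−α) = α / (n + δ) = 0.44 / 0.077 = 5.7143.
k_gold = 5.7143^(1/0.56) ≈ 22.4760

k_gold ≈ 22.476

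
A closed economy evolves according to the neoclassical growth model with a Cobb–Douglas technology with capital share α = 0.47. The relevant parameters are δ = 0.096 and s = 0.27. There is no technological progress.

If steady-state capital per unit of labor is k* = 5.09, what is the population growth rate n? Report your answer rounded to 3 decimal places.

n ≈ 0.018

Steady state requires s·f(k) = (n + δ)·k, i.e. s·k^α = (n + δ)·k.
So s / (n + δ) = (k*)^(1−α) = 5.09^0.53 = 2.3690.
Therefore n + δ = s / 2.3690 = 0.27 / 2.3690 = 0.1140, so n = 0.1140 − 0.096 = 0.0180.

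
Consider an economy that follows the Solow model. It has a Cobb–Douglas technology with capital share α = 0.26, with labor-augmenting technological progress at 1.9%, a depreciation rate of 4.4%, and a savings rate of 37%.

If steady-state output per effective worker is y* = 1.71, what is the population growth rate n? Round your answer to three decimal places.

Steady state requires s·f(k) = (n + g + δ)·k, i.e. s·k^α = (n + g + δ)·k.
Since y* = [s/(n + g + δ)]^(α/(1−α)), we have s/(n + g + δ) = (y*)^((1−α)/α) = 1.71^2.8462 = 4.6042.
Therefore n + g + δ = s / 4.6042 = 0.37 / 4.6042 = 0.0804, so n = 0.0804 − 0.063 = 0.0174.

n ≈ 0.017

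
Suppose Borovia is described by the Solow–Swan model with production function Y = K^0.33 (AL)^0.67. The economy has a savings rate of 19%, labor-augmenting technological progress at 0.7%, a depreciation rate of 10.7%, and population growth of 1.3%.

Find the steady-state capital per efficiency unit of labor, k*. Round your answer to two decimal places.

At the steady state, Δk = 0, so s·k^α = (n + g + δ)·k.
Rearranging, k^(1−α) = s / (n + g + δ).
k^0.67 = 0.19 / (0.013 + 0.007 + 0.107) = 0.19 / 0.127 = 1.4961
k* = 1.4961^(1/0.67) ≈ 1.8245

k* = 1.82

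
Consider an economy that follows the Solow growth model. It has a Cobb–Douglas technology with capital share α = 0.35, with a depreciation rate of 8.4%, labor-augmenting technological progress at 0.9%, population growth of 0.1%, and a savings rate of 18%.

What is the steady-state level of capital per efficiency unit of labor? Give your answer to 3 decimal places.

At the steady state, Δk = 0, so s·k^α = (n + g + δ)·k.
Rearranging, k^(1−α) = s / (n + g + δ).
k^0.65 = 0.18 / (0.001 + 0.009 + 0.084) = 0.18 / 0.094 = 1.9149
k* = 1.9149^(1/0.65) ≈ 2.7169

k* ≈ 2.717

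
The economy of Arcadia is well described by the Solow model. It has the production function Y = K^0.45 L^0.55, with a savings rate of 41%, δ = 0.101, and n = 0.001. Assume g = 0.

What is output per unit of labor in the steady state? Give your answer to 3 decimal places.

In steady state, investment equals break-even investment: s·k^α = (n + δ)·k.
Dividing both sides by k: k^(1−α) = s / (n + δ).
k^0.55 = 0.41 / (0.001 + 0.101) = 0.41 / 0.102 = 4.0196
k* = 4.0196^(1/0.55) ≈ 12.5463
y* = (k*)^α = 12.5463^0.45 ≈ 3.1213

y* = 3.121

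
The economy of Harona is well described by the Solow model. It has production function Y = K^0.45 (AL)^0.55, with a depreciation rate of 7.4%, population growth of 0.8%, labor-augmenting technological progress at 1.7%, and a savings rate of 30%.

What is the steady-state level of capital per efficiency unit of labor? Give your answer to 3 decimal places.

k* = 7.506

At the steady state, Δk = 0, so s·k^α = (n + g + δ)·k.
Dividing both sides by k: k^(1−α) = s / (n + g + δ).
k^0.55 = 0.30 / (0.008 + 0.017 + 0.074) = 0.30 / 0.099 = 3.0303
k* = 3.0303^(1/0.55) ≈ 7.5063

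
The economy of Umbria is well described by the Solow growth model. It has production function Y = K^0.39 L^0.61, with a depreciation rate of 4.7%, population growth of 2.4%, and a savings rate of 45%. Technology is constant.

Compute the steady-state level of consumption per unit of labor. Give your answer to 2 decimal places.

c* = 1.79

Steady state requires s·f(k) = (n + δ)·k, i.e. s·k^α = (n + δ)·k.
Dividing both sides by k: k^(1−α) = s / (n + δ).
k^0.61 = 0.45 / (0.024 + 0.047) = 0.45 / 0.071 = 6.3380
k* = 6.3380^(1/0.61) ≈ 20.6384
y* = (k*)^α = 20.6384^0.39 ≈ 3.2563
c* = (1 − s)·y* = (1 − 0.45) × 3.2563 ≈ 1.7910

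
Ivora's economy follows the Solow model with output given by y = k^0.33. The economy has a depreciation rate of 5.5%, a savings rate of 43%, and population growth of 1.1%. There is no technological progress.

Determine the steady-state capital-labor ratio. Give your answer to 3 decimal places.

In steady state, investment equals break-even investment: s·k^α = (n + δ)·k.
Dividing both sides by k: k^(1−α) = s / (n + δ).
k^0.67 = 0.43 / (0.011 + 0.055) = 0.43 / 0.066 = 6.5152
k* = 6.5152^(1/0.67) ≈ 16.3990

k* = 16.399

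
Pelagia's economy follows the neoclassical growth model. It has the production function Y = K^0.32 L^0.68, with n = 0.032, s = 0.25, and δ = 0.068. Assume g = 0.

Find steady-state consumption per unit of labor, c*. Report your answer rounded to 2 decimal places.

In steady state, investment equals break-even investment: s·k^α = (n + δ)·k.
Rearranging, k^(1−α) = s / (n + δ).
k^0.68 = 0.25 / (0.032 + 0.068) = 0.25 / 0.100 = 2.5000
k* = 2.5000^(1/0.68) ≈ 3.8477
y* = (k*)^α = 3.8477^0.32 ≈ 1.5391
c* = (1 − s)·y* = (1 − 0.25) × 1.5391 ≈ 1.1543

c* ≈ 1.15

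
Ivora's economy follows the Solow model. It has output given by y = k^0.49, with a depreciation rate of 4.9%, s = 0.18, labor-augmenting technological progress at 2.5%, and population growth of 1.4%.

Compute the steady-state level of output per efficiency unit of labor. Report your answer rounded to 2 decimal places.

y* ≈ 1.99

At the steady state, Δk = 0, so s·k^α = (n + g + δ)·k.
Dividing both sides by k: k^(1−α) = s / (n + g + δ).
k^0.51 = 0.18 / (0.014 + 0.025 + 0.049) = 0.18 / 0.088 = 2.0455
k* = 2.0455^(1/0.51) ≈ 4.0683
y* = (k*)^α = 4.0683^0.49 ≈ 1.9889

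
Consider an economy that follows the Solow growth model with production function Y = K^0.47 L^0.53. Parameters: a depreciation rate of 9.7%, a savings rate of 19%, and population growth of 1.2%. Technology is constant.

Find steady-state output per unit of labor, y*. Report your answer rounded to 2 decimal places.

At the steady state, Δk = 0, so s·k^α = (n + δ)·k.
Dividing both sides by k: k^(1−α) = s / (n + δ).
k^0.53 = 0.19 / (0.012 + 0.097) = 0.19 / 0.109 = 1.7431
k* = 1.7431^(1/0.53) ≈ 2.8532
y* = (k*)^α = 2.8532^0.47 ≈ 1.6368

y* ≈ 1.64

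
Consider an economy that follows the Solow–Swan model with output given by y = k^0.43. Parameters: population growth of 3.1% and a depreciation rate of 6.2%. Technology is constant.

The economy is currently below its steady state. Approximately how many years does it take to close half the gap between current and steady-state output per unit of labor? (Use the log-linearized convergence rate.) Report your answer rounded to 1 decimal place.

Near the steady state the convergence rate is λ = (1 − α)(n + δ).
λ = (1 − 0.43) × 0.093 = 0.57 × 0.093 = 0.05301
Half-life = ln 2 / λ = 0.6931 / 0.05301 ≈ 13.07 years

half-life ≈ 13.1 years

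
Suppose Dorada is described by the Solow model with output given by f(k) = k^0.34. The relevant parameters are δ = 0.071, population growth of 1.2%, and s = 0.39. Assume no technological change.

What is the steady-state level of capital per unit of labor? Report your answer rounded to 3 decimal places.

In steady state, investment equals break-even investment: s·k^α = (n + δ)·k.
Dividing both sides by k: k^(1−α) = s / (n + δ).
k^0.66 = 0.39 / (0.012 + 0.071) = 0.39 / 0.083 = 4.6988
k* = 4.6988^(1/0.66) ≈ 10.4271

k* ≈ 10.427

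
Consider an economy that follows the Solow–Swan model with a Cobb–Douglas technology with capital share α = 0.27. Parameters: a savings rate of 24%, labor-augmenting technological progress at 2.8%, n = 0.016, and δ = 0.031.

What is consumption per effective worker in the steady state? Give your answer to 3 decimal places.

Steady state requires s·f(k) = (n + g + δ)·k, i.e. s·k^α = (n + g + δ)·k.
Rearranging, k^(1−α) = s / (n + g + δ).
k^0.73 = 0.24 / (0.016 + 0.028 + 0.031) = 0.24 / 0.075 = 3.2000
k* = 3.2000^(1/0.73) ≈ 4.9202
y* = (k*)^α = 4.9202^0.27 ≈ 1.5376
c* = (1 − s)·y* = (1 − 0.24) × 1.5376 ≈ 1.1686

c* = 1.169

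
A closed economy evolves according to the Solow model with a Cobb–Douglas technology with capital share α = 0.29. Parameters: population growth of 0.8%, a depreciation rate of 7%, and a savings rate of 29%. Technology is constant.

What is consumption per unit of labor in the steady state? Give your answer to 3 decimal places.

In steady state, investment equals break-even investment: s·k^α = (n + δ)·k.
Rearranging, k^(1−α) = s / (n + δ).
k^0.71 = 0.29 / (0.008 + 0.070) = 0.29 / 0.078 = 3.7179
k* = 3.7179^(1/0.71) ≈ 6.3568
y* = (k*)^α = 6.3568^0.29 ≈ 1.7098
c* = (1 − s)·y* = (1 − 0.29) × 1.7098 ≈ 1.2140

c* ≈ 1.214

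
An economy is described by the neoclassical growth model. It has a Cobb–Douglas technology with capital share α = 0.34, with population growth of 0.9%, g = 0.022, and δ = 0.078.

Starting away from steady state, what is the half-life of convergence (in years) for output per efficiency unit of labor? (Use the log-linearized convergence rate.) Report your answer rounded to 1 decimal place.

about 9.6 years

Near the steady state the convergence rate is λ = (1 − α)(n + g + δ).
λ = (1 − 0.34) × 0.109 = 0.66 × 0.109 = 0.07194
Half-life = ln 2 / λ = 0.6931 / 0.07194 ≈ 9.63 years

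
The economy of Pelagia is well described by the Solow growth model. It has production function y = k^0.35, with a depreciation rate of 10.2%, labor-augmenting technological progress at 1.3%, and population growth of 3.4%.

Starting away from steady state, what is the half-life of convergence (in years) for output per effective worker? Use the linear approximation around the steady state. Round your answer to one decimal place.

Near the steady state the convergence rate is λ = (1 − α)(n + g + δ).
λ = (1 − 0.35) × 0.149 = 0.65 × 0.149 = 0.09685
Half-life = ln 2 / λ = 0.6931 / 0.09685 ≈ 7.16 years

half-life ≈ 7.2 years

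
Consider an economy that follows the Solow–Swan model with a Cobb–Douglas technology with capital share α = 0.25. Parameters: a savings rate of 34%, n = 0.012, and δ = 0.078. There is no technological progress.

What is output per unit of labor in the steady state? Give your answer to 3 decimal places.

Steady state requires s·f(k) = (n + δ)·k, i.e. s·k^α = (n + δ)·k.
Dividing both sides by k: k^(1−α) = s / (n + δ).
k^0.75 = 0.34 / (0.012 + 0.078) = 0.34 / 0.090 = 3.7778
k* = 3.7778^(1/0.75) ≈ 5.8837
y* = (k*)^α = 5.8837^0.25 ≈ 1.5574

y* = 1.557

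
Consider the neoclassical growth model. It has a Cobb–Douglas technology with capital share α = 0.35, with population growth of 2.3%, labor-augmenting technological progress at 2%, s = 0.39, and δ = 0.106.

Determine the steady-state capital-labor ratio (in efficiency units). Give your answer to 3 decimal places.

k* ≈ 4.394

At the steady state, Δk = 0, so s·k^α = (n + g + δ)·k.
Dividing both sides by k: k^(1−α) = s / (n + g + δ).
k^0.65 = 0.39 / (0.023 + 0.020 + 0.106) = 0.39 / 0.149 = 2.6174
k* = 2.6174^(1/0.65) ≈ 4.3942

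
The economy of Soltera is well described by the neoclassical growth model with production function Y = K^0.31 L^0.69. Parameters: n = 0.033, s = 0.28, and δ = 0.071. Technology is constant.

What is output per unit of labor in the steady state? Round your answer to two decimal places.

y* ≈ 1.56

In steady state, investment equals break-even investment: s·k^α = (n + δ)·k.
Rearranging, k^(1−α) = s / (n + δ).
k^0.69 = 0.28 / (0.033 + 0.071) = 0.28 / 0.104 = 2.6923
k* = 2.6923^(1/0.69) ≈ 4.2011
y* = (k*)^α = 4.2011^0.31 ≈ 1.5604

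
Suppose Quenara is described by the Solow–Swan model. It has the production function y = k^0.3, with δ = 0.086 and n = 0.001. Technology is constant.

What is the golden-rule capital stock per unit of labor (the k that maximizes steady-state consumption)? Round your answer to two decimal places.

k_gold ≈ 5.86

The golden rule sets f'(k) = n + δ, i.e. α·k^(α−1) = n + δ.
So k^(1−α) = α / (n + δ) = 0.3 / 0.087 = 3.4483.
k_gold = 3.4483^(1/0.7) ≈ 5.8615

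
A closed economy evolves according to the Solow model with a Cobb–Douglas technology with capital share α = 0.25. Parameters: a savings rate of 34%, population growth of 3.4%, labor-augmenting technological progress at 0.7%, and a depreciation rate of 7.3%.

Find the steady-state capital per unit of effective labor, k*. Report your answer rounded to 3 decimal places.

k* = 4.293

In steady state, investment equals break-even investment: s·k^α = (n + g + δ)·k.
Rearranging, k^(1−α) = s / (n + g + δ).
k^0.75 = 0.34 / (0.034 + 0.007 + 0.073) = 0.34 / 0.114 = 2.9825
k* = 2.9825^(1/0.75) ≈ 4.2931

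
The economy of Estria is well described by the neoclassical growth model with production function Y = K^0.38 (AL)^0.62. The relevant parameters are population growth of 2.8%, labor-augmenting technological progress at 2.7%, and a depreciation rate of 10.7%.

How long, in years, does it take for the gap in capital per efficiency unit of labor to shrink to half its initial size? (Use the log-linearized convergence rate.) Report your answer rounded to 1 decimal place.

t_½ ≈ 6.9 years

Near the steady state the convergence rate is λ = (1 − α)(n + g + δ).
λ = (1 − 0.38) × 0.162 = 0.62 × 0.162 = 0.10044
Half-life = ln 2 / λ = 0.6931 / 0.10044 ≈ 6.90 years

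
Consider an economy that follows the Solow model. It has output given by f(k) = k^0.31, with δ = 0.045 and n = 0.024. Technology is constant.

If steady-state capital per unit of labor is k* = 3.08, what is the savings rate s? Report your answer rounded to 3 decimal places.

In steady state, investment equals break-even investment: s·k^α = (n + δ)·k.
So s / (n + δ) = (k*)^(1−α) = 3.08^0.69 = 2.1732.
Therefore s = 2.1732 × (n + δ) = 2.1732 × 0.069 = 0.1500.

s ≈ 0.150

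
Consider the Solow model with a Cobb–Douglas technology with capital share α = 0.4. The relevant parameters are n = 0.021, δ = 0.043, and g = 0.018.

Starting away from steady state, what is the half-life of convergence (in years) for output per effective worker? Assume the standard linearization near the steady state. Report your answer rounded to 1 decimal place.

Near the steady state the convergence rate is λ = (1 − α)(n + g + δ).
λ = (1 − 0.4) × 0.082 = 0.6 × 0.082 = 0.0492
Half-life = ln 2 / λ = 0.6931 / 0.0492 ≈ 14.09 years

half-life ≈ 14.1 years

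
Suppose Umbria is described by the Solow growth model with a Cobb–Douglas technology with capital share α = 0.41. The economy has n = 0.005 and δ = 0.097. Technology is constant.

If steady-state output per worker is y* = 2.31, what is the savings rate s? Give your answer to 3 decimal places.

s ≈ 0.340

At the steady state, Δk = 0, so s·k^α = (n + δ)·k.
Since y* = [s/(n + δ)]^(α/(1−α)), we have s/(n + δ) = (y*)^((1−α)/α) = 2.31^1.439 = 3.3361.
Therefore s = 3.3361 × (n + δ) = 3.3361 × 0.102 = 0.3403.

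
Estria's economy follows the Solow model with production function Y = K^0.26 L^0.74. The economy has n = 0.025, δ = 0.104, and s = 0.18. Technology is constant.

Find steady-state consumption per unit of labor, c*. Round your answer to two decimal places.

At the steady state, Δk = 0, so s·k^α = (n + δ)·k.
Dividing both sides by k: k^(1−α) = s / (n + δ).
k^0.74 = 0.18 / (0.025 + 0.104) = 0.18 / 0.129 = 1.3953
k* = 1.3953^(1/0.74) ≈ 1.5685
y* = (k*)^α = 1.5685^0.26 ≈ 1.1242
c* = (1 − s)·y* = (1 − 0.18) × 1.1242 ≈ 0.9218

c* = 0.92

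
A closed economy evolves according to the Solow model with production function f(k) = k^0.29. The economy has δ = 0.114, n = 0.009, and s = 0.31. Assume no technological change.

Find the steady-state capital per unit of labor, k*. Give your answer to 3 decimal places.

Steady state requires s·f(k) = (n + δ)·k, i.e. s·k^α = (n + δ)·k.
Dividing both sides by k: k^(1−α) = s / (n + δ).
k^0.71 = 0.31 / (0.009 + 0.114) = 0.31 / 0.123 = 2.5203
k* = 2.5203^(1/0.71) ≈ 3.6764

k* = 3.676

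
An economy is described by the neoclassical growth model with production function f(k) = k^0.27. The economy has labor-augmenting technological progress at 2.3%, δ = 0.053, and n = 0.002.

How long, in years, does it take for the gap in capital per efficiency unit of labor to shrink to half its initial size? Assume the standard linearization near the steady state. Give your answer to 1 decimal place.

Near the steady state the convergence rate is λ = (1 − α)(n + g + δ).
λ = (1 − 0.27) × 0.078 = 0.73 × 0.078 = 0.05694
Half-life = ln 2 / λ = 0.6931 / 0.05694 ≈ 12.17 years

t_½ ≈ 12.2 years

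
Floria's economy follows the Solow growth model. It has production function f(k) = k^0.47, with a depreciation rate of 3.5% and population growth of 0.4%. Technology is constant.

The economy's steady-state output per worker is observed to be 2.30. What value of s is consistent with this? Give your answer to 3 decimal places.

In steady state, investment equals break-even investment: s·k^α = (n + δ)·k.
Since y* = [s/(n + δ)]^(α/(1−α)), we have s/(n + δ) = (y*)^((1−α)/α) = 2.30^1.1277 = 2.5581.
Therefore s = 2.5581 × (n + δ) = 2.5581 × 0.039 = 0.0998.

s ≈ 0.100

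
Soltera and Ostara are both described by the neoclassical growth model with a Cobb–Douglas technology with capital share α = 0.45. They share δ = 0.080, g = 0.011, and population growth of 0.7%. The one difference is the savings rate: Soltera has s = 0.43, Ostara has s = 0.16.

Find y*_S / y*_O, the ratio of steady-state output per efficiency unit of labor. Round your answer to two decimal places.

y*_S / y*_O ≈ 2.25

Steady-state y* = [s/(n + g + δ)]^(α/(1−α)), so the ratio is [ (s_S/(n + g + δ)_S) / (s_O/(n + g + δ)_O) ]^0.8182.
s_S/(n + g + δ)_S = 0.43/0.098 = 4.3878; s_O/(n + g + δ)_O = 0.16/0.098 = 1.6327.
Ratio = (4.3878/1.6327)^0.8182 = 2.6875^0.8182 ≈ 2.2454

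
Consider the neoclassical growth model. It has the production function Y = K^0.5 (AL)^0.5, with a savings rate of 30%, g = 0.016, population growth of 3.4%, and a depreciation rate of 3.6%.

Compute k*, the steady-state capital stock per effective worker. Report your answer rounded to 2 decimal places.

k* = 12.17

In steady state, investment equals break-even investment: s·k^α = (n + g + δ)·k.
Dividing both sides by k: k^(1−α) = s / (n + g + δ).
k^0.5 = 0.30 / (0.034 + 0.016 + 0.036) = 0.30 / 0.086 = 3.4884
k* = 3.4884^(1/0.5) ≈ 12.1689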